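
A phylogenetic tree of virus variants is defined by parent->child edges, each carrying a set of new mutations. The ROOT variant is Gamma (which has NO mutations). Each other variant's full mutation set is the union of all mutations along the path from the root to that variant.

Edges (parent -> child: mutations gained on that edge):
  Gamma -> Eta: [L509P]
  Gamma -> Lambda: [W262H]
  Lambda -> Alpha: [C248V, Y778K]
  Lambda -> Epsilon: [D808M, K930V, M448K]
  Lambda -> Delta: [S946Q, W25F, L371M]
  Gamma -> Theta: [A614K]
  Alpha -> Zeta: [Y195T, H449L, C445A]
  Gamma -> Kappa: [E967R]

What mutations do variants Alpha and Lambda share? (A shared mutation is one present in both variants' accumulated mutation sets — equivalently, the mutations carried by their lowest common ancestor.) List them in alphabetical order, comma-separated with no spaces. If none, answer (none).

Answer: W262H

Derivation:
Accumulating mutations along path to Alpha:
  At Gamma: gained [] -> total []
  At Lambda: gained ['W262H'] -> total ['W262H']
  At Alpha: gained ['C248V', 'Y778K'] -> total ['C248V', 'W262H', 'Y778K']
Mutations(Alpha) = ['C248V', 'W262H', 'Y778K']
Accumulating mutations along path to Lambda:
  At Gamma: gained [] -> total []
  At Lambda: gained ['W262H'] -> total ['W262H']
Mutations(Lambda) = ['W262H']
Intersection: ['C248V', 'W262H', 'Y778K'] ∩ ['W262H'] = ['W262H']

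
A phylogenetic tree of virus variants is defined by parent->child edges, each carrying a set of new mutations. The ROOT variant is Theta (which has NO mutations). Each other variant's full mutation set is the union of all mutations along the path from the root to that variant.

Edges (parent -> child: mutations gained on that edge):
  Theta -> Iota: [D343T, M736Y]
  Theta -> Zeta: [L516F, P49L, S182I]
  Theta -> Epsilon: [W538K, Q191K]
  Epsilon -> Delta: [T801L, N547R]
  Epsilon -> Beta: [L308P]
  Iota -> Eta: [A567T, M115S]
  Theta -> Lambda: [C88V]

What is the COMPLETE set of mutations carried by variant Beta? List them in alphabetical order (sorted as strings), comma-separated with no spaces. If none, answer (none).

Answer: L308P,Q191K,W538K

Derivation:
At Theta: gained [] -> total []
At Epsilon: gained ['W538K', 'Q191K'] -> total ['Q191K', 'W538K']
At Beta: gained ['L308P'] -> total ['L308P', 'Q191K', 'W538K']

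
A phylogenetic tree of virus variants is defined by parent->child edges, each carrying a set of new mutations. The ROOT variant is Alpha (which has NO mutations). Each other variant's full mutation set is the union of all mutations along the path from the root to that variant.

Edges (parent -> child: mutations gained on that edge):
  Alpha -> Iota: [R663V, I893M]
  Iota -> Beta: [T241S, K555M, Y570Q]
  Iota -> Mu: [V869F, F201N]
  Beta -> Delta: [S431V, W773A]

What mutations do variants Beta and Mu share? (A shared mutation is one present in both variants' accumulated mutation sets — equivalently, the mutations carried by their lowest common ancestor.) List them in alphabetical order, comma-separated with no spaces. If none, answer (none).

Answer: I893M,R663V

Derivation:
Accumulating mutations along path to Beta:
  At Alpha: gained [] -> total []
  At Iota: gained ['R663V', 'I893M'] -> total ['I893M', 'R663V']
  At Beta: gained ['T241S', 'K555M', 'Y570Q'] -> total ['I893M', 'K555M', 'R663V', 'T241S', 'Y570Q']
Mutations(Beta) = ['I893M', 'K555M', 'R663V', 'T241S', 'Y570Q']
Accumulating mutations along path to Mu:
  At Alpha: gained [] -> total []
  At Iota: gained ['R663V', 'I893M'] -> total ['I893M', 'R663V']
  At Mu: gained ['V869F', 'F201N'] -> total ['F201N', 'I893M', 'R663V', 'V869F']
Mutations(Mu) = ['F201N', 'I893M', 'R663V', 'V869F']
Intersection: ['I893M', 'K555M', 'R663V', 'T241S', 'Y570Q'] ∩ ['F201N', 'I893M', 'R663V', 'V869F'] = ['I893M', 'R663V']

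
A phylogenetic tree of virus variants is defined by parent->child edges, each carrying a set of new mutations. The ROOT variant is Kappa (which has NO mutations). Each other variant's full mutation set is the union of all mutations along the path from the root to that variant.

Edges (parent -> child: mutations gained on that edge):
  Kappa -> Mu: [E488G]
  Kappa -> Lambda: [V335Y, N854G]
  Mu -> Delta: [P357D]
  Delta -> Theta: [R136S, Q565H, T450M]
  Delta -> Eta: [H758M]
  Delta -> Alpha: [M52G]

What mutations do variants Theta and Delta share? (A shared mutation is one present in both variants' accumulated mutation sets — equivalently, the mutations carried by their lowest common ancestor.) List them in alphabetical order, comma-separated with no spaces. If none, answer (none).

Accumulating mutations along path to Theta:
  At Kappa: gained [] -> total []
  At Mu: gained ['E488G'] -> total ['E488G']
  At Delta: gained ['P357D'] -> total ['E488G', 'P357D']
  At Theta: gained ['R136S', 'Q565H', 'T450M'] -> total ['E488G', 'P357D', 'Q565H', 'R136S', 'T450M']
Mutations(Theta) = ['E488G', 'P357D', 'Q565H', 'R136S', 'T450M']
Accumulating mutations along path to Delta:
  At Kappa: gained [] -> total []
  At Mu: gained ['E488G'] -> total ['E488G']
  At Delta: gained ['P357D'] -> total ['E488G', 'P357D']
Mutations(Delta) = ['E488G', 'P357D']
Intersection: ['E488G', 'P357D', 'Q565H', 'R136S', 'T450M'] ∩ ['E488G', 'P357D'] = ['E488G', 'P357D']

Answer: E488G,P357D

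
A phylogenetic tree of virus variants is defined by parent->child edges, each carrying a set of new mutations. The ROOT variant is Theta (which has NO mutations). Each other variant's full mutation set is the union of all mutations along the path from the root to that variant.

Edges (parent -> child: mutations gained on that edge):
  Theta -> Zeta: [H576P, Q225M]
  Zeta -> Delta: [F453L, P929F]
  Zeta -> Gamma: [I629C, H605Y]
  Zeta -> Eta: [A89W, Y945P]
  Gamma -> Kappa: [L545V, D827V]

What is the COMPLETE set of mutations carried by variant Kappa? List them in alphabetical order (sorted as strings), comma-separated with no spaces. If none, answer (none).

Answer: D827V,H576P,H605Y,I629C,L545V,Q225M

Derivation:
At Theta: gained [] -> total []
At Zeta: gained ['H576P', 'Q225M'] -> total ['H576P', 'Q225M']
At Gamma: gained ['I629C', 'H605Y'] -> total ['H576P', 'H605Y', 'I629C', 'Q225M']
At Kappa: gained ['L545V', 'D827V'] -> total ['D827V', 'H576P', 'H605Y', 'I629C', 'L545V', 'Q225M']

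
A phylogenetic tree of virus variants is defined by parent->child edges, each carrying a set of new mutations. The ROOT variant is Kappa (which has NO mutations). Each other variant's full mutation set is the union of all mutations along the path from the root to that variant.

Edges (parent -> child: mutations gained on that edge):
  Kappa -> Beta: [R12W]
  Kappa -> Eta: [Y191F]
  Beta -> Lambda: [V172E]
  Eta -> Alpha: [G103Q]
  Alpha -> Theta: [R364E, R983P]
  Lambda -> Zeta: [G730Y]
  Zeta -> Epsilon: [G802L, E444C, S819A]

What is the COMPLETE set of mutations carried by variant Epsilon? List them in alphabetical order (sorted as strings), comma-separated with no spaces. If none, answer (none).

At Kappa: gained [] -> total []
At Beta: gained ['R12W'] -> total ['R12W']
At Lambda: gained ['V172E'] -> total ['R12W', 'V172E']
At Zeta: gained ['G730Y'] -> total ['G730Y', 'R12W', 'V172E']
At Epsilon: gained ['G802L', 'E444C', 'S819A'] -> total ['E444C', 'G730Y', 'G802L', 'R12W', 'S819A', 'V172E']

Answer: E444C,G730Y,G802L,R12W,S819A,V172E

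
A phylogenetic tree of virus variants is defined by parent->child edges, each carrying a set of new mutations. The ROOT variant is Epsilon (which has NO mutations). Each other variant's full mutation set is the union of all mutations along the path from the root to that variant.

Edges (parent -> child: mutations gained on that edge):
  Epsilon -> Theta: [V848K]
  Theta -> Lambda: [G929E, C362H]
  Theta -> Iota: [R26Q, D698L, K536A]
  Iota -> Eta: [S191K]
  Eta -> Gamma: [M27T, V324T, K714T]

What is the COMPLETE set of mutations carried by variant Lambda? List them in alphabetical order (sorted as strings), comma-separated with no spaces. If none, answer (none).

Answer: C362H,G929E,V848K

Derivation:
At Epsilon: gained [] -> total []
At Theta: gained ['V848K'] -> total ['V848K']
At Lambda: gained ['G929E', 'C362H'] -> total ['C362H', 'G929E', 'V848K']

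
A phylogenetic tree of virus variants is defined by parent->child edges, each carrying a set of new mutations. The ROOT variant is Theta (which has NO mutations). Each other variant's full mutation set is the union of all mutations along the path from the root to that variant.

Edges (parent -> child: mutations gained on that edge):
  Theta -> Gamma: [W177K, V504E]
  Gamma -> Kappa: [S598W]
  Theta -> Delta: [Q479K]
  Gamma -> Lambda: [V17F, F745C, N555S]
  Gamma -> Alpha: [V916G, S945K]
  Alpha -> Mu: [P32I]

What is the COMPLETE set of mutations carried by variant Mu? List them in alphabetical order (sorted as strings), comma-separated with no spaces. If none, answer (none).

At Theta: gained [] -> total []
At Gamma: gained ['W177K', 'V504E'] -> total ['V504E', 'W177K']
At Alpha: gained ['V916G', 'S945K'] -> total ['S945K', 'V504E', 'V916G', 'W177K']
At Mu: gained ['P32I'] -> total ['P32I', 'S945K', 'V504E', 'V916G', 'W177K']

Answer: P32I,S945K,V504E,V916G,W177K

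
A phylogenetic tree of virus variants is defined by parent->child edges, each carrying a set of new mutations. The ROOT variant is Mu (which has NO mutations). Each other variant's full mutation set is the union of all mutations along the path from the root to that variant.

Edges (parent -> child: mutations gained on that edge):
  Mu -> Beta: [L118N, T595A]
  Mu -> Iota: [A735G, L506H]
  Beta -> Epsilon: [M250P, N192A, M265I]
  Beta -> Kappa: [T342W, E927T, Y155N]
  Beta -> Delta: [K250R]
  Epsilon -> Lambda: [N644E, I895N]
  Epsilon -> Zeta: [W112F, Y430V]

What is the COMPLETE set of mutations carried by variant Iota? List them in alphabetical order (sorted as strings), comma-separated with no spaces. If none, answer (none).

Answer: A735G,L506H

Derivation:
At Mu: gained [] -> total []
At Iota: gained ['A735G', 'L506H'] -> total ['A735G', 'L506H']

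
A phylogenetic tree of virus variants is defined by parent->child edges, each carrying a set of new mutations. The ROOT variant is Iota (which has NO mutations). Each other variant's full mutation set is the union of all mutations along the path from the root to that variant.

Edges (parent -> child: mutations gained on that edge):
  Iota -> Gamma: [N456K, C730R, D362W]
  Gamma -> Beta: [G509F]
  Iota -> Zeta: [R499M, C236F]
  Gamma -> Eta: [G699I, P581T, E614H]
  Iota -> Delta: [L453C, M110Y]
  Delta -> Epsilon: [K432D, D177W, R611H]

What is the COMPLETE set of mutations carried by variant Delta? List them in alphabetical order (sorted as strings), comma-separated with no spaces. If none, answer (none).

At Iota: gained [] -> total []
At Delta: gained ['L453C', 'M110Y'] -> total ['L453C', 'M110Y']

Answer: L453C,M110Y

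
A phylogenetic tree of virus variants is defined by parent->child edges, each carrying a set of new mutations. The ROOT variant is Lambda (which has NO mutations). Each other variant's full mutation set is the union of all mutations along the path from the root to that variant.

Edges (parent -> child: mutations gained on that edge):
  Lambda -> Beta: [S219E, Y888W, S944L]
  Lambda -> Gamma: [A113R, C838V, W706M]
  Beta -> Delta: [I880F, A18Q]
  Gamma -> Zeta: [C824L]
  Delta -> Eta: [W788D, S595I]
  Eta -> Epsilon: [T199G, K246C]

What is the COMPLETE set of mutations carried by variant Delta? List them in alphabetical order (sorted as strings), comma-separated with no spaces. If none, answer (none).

At Lambda: gained [] -> total []
At Beta: gained ['S219E', 'Y888W', 'S944L'] -> total ['S219E', 'S944L', 'Y888W']
At Delta: gained ['I880F', 'A18Q'] -> total ['A18Q', 'I880F', 'S219E', 'S944L', 'Y888W']

Answer: A18Q,I880F,S219E,S944L,Y888W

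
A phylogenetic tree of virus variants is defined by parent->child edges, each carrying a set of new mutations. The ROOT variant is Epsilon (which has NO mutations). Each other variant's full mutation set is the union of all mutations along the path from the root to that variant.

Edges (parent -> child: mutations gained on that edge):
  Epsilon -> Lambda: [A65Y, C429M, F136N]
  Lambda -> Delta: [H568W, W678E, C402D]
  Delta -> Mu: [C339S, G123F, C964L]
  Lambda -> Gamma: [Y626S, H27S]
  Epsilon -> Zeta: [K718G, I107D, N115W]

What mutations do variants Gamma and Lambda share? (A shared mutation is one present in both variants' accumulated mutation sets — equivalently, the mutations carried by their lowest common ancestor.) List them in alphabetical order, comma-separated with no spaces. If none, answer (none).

Accumulating mutations along path to Gamma:
  At Epsilon: gained [] -> total []
  At Lambda: gained ['A65Y', 'C429M', 'F136N'] -> total ['A65Y', 'C429M', 'F136N']
  At Gamma: gained ['Y626S', 'H27S'] -> total ['A65Y', 'C429M', 'F136N', 'H27S', 'Y626S']
Mutations(Gamma) = ['A65Y', 'C429M', 'F136N', 'H27S', 'Y626S']
Accumulating mutations along path to Lambda:
  At Epsilon: gained [] -> total []
  At Lambda: gained ['A65Y', 'C429M', 'F136N'] -> total ['A65Y', 'C429M', 'F136N']
Mutations(Lambda) = ['A65Y', 'C429M', 'F136N']
Intersection: ['A65Y', 'C429M', 'F136N', 'H27S', 'Y626S'] ∩ ['A65Y', 'C429M', 'F136N'] = ['A65Y', 'C429M', 'F136N']

Answer: A65Y,C429M,F136N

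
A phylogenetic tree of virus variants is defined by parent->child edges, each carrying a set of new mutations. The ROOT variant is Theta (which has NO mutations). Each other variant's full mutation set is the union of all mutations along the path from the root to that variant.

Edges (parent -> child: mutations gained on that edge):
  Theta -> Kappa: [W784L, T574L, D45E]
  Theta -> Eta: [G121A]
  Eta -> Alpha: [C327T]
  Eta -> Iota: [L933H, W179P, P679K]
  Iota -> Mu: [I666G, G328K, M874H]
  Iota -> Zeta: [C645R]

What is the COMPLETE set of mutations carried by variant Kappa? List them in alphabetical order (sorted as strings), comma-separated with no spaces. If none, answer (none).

Answer: D45E,T574L,W784L

Derivation:
At Theta: gained [] -> total []
At Kappa: gained ['W784L', 'T574L', 'D45E'] -> total ['D45E', 'T574L', 'W784L']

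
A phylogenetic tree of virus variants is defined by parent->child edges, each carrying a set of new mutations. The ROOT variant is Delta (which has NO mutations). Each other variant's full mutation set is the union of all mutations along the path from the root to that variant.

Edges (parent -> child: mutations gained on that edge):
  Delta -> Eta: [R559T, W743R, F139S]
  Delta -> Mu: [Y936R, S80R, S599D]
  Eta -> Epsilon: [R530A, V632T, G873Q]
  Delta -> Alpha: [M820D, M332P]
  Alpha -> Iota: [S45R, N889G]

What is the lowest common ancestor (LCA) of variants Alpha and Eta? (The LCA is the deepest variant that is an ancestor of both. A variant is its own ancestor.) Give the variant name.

Answer: Delta

Derivation:
Path from root to Alpha: Delta -> Alpha
  ancestors of Alpha: {Delta, Alpha}
Path from root to Eta: Delta -> Eta
  ancestors of Eta: {Delta, Eta}
Common ancestors: {Delta}
Walk up from Eta: Eta (not in ancestors of Alpha), Delta (in ancestors of Alpha)
Deepest common ancestor (LCA) = Delta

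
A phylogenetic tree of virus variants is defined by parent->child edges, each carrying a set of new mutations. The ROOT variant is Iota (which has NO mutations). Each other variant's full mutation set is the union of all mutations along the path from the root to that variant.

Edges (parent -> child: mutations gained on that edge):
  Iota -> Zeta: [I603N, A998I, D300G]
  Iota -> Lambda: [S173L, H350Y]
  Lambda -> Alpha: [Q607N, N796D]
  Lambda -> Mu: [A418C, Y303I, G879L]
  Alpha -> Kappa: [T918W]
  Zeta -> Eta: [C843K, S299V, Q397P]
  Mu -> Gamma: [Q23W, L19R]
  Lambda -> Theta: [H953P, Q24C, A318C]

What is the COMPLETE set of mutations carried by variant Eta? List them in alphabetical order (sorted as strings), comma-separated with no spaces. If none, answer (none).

At Iota: gained [] -> total []
At Zeta: gained ['I603N', 'A998I', 'D300G'] -> total ['A998I', 'D300G', 'I603N']
At Eta: gained ['C843K', 'S299V', 'Q397P'] -> total ['A998I', 'C843K', 'D300G', 'I603N', 'Q397P', 'S299V']

Answer: A998I,C843K,D300G,I603N,Q397P,S299V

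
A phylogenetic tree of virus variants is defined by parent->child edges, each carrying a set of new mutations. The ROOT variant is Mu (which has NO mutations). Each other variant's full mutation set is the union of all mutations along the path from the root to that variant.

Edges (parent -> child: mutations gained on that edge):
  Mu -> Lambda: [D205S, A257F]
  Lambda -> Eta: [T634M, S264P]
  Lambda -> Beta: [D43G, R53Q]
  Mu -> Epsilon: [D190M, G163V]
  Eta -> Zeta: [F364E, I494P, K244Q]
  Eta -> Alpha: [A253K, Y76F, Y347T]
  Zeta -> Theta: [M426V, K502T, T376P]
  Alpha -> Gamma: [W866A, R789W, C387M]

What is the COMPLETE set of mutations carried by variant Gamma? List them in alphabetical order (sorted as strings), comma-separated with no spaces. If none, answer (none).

At Mu: gained [] -> total []
At Lambda: gained ['D205S', 'A257F'] -> total ['A257F', 'D205S']
At Eta: gained ['T634M', 'S264P'] -> total ['A257F', 'D205S', 'S264P', 'T634M']
At Alpha: gained ['A253K', 'Y76F', 'Y347T'] -> total ['A253K', 'A257F', 'D205S', 'S264P', 'T634M', 'Y347T', 'Y76F']
At Gamma: gained ['W866A', 'R789W', 'C387M'] -> total ['A253K', 'A257F', 'C387M', 'D205S', 'R789W', 'S264P', 'T634M', 'W866A', 'Y347T', 'Y76F']

Answer: A253K,A257F,C387M,D205S,R789W,S264P,T634M,W866A,Y347T,Y76F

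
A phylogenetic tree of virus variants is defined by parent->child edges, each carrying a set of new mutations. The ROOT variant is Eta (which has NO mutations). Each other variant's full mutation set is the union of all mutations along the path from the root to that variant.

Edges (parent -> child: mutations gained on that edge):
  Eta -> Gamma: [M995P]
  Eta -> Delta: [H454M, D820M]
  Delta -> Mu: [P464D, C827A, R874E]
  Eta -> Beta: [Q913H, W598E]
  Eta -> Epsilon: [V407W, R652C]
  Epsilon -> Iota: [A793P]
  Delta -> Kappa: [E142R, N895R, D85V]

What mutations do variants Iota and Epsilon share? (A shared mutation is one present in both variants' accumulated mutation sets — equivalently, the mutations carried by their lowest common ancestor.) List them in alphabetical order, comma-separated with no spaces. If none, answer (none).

Answer: R652C,V407W

Derivation:
Accumulating mutations along path to Iota:
  At Eta: gained [] -> total []
  At Epsilon: gained ['V407W', 'R652C'] -> total ['R652C', 'V407W']
  At Iota: gained ['A793P'] -> total ['A793P', 'R652C', 'V407W']
Mutations(Iota) = ['A793P', 'R652C', 'V407W']
Accumulating mutations along path to Epsilon:
  At Eta: gained [] -> total []
  At Epsilon: gained ['V407W', 'R652C'] -> total ['R652C', 'V407W']
Mutations(Epsilon) = ['R652C', 'V407W']
Intersection: ['A793P', 'R652C', 'V407W'] ∩ ['R652C', 'V407W'] = ['R652C', 'V407W']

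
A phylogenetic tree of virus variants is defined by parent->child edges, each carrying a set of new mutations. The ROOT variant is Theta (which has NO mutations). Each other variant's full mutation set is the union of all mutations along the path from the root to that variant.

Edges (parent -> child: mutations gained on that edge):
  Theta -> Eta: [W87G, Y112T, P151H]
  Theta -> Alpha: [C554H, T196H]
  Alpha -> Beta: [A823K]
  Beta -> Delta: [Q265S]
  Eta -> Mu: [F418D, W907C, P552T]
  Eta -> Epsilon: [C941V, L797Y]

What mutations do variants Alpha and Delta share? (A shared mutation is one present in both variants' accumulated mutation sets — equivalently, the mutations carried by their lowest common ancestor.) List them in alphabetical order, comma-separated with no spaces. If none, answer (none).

Accumulating mutations along path to Alpha:
  At Theta: gained [] -> total []
  At Alpha: gained ['C554H', 'T196H'] -> total ['C554H', 'T196H']
Mutations(Alpha) = ['C554H', 'T196H']
Accumulating mutations along path to Delta:
  At Theta: gained [] -> total []
  At Alpha: gained ['C554H', 'T196H'] -> total ['C554H', 'T196H']
  At Beta: gained ['A823K'] -> total ['A823K', 'C554H', 'T196H']
  At Delta: gained ['Q265S'] -> total ['A823K', 'C554H', 'Q265S', 'T196H']
Mutations(Delta) = ['A823K', 'C554H', 'Q265S', 'T196H']
Intersection: ['C554H', 'T196H'] ∩ ['A823K', 'C554H', 'Q265S', 'T196H'] = ['C554H', 'T196H']

Answer: C554H,T196H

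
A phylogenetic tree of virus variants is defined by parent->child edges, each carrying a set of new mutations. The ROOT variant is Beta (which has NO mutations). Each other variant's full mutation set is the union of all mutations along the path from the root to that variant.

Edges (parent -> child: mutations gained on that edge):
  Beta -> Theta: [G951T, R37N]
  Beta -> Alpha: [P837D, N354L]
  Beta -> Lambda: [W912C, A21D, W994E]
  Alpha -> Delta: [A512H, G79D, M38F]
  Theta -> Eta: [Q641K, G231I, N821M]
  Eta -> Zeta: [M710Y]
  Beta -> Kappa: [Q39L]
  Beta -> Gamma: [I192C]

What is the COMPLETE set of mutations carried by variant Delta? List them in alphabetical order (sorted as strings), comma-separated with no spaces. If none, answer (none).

Answer: A512H,G79D,M38F,N354L,P837D

Derivation:
At Beta: gained [] -> total []
At Alpha: gained ['P837D', 'N354L'] -> total ['N354L', 'P837D']
At Delta: gained ['A512H', 'G79D', 'M38F'] -> total ['A512H', 'G79D', 'M38F', 'N354L', 'P837D']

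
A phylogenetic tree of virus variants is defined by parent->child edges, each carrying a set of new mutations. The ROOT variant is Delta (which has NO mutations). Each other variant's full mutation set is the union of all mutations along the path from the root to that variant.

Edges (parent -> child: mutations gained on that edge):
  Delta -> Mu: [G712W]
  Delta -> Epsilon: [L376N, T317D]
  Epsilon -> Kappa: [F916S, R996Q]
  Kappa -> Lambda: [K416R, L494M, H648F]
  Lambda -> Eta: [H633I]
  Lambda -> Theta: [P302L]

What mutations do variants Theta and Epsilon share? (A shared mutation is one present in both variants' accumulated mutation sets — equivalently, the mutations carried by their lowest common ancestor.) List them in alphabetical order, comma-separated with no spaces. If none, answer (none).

Accumulating mutations along path to Theta:
  At Delta: gained [] -> total []
  At Epsilon: gained ['L376N', 'T317D'] -> total ['L376N', 'T317D']
  At Kappa: gained ['F916S', 'R996Q'] -> total ['F916S', 'L376N', 'R996Q', 'T317D']
  At Lambda: gained ['K416R', 'L494M', 'H648F'] -> total ['F916S', 'H648F', 'K416R', 'L376N', 'L494M', 'R996Q', 'T317D']
  At Theta: gained ['P302L'] -> total ['F916S', 'H648F', 'K416R', 'L376N', 'L494M', 'P302L', 'R996Q', 'T317D']
Mutations(Theta) = ['F916S', 'H648F', 'K416R', 'L376N', 'L494M', 'P302L', 'R996Q', 'T317D']
Accumulating mutations along path to Epsilon:
  At Delta: gained [] -> total []
  At Epsilon: gained ['L376N', 'T317D'] -> total ['L376N', 'T317D']
Mutations(Epsilon) = ['L376N', 'T317D']
Intersection: ['F916S', 'H648F', 'K416R', 'L376N', 'L494M', 'P302L', 'R996Q', 'T317D'] ∩ ['L376N', 'T317D'] = ['L376N', 'T317D']

Answer: L376N,T317D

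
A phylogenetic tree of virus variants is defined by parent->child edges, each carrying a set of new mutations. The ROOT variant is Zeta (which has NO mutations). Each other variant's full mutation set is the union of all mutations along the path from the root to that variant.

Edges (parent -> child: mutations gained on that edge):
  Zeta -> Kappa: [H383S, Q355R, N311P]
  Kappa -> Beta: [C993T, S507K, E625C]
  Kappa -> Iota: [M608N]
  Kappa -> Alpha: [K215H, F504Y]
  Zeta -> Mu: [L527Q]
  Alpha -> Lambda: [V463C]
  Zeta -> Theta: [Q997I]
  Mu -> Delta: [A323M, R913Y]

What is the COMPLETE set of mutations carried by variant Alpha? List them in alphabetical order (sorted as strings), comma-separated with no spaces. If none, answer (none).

At Zeta: gained [] -> total []
At Kappa: gained ['H383S', 'Q355R', 'N311P'] -> total ['H383S', 'N311P', 'Q355R']
At Alpha: gained ['K215H', 'F504Y'] -> total ['F504Y', 'H383S', 'K215H', 'N311P', 'Q355R']

Answer: F504Y,H383S,K215H,N311P,Q355R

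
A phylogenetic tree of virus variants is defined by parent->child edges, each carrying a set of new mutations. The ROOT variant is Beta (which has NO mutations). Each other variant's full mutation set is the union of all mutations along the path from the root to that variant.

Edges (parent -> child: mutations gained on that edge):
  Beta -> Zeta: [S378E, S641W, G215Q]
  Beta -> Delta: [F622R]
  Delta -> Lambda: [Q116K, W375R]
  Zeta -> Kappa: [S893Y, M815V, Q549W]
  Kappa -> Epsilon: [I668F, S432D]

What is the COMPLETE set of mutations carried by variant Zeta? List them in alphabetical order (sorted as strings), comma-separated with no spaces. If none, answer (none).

Answer: G215Q,S378E,S641W

Derivation:
At Beta: gained [] -> total []
At Zeta: gained ['S378E', 'S641W', 'G215Q'] -> total ['G215Q', 'S378E', 'S641W']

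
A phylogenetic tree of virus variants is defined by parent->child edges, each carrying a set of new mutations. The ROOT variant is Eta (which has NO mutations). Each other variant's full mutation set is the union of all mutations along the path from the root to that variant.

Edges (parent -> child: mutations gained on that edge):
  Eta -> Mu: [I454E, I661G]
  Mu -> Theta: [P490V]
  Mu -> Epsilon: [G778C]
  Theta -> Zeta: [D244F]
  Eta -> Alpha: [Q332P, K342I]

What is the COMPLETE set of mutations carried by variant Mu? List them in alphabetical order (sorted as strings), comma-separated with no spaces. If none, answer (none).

Answer: I454E,I661G

Derivation:
At Eta: gained [] -> total []
At Mu: gained ['I454E', 'I661G'] -> total ['I454E', 'I661G']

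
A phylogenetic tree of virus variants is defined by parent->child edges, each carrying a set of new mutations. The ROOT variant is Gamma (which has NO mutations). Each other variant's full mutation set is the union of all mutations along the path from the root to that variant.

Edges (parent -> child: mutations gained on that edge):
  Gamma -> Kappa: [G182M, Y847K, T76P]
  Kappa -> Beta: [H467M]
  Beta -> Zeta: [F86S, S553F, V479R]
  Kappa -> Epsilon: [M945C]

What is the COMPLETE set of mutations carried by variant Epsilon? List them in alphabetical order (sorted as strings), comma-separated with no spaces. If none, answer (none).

Answer: G182M,M945C,T76P,Y847K

Derivation:
At Gamma: gained [] -> total []
At Kappa: gained ['G182M', 'Y847K', 'T76P'] -> total ['G182M', 'T76P', 'Y847K']
At Epsilon: gained ['M945C'] -> total ['G182M', 'M945C', 'T76P', 'Y847K']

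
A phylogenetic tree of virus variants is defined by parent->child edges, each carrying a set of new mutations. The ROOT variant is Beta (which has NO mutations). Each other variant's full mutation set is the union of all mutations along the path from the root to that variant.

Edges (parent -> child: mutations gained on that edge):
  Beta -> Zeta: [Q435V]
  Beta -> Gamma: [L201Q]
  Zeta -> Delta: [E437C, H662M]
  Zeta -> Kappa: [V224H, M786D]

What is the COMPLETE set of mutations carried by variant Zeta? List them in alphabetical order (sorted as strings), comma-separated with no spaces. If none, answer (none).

Answer: Q435V

Derivation:
At Beta: gained [] -> total []
At Zeta: gained ['Q435V'] -> total ['Q435V']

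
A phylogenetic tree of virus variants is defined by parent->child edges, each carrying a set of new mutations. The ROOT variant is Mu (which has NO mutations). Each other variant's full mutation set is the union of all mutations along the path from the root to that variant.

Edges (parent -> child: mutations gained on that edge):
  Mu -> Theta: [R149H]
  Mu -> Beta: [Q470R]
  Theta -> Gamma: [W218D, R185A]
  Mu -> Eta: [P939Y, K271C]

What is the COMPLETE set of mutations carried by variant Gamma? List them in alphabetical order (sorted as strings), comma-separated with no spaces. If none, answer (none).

At Mu: gained [] -> total []
At Theta: gained ['R149H'] -> total ['R149H']
At Gamma: gained ['W218D', 'R185A'] -> total ['R149H', 'R185A', 'W218D']

Answer: R149H,R185A,W218D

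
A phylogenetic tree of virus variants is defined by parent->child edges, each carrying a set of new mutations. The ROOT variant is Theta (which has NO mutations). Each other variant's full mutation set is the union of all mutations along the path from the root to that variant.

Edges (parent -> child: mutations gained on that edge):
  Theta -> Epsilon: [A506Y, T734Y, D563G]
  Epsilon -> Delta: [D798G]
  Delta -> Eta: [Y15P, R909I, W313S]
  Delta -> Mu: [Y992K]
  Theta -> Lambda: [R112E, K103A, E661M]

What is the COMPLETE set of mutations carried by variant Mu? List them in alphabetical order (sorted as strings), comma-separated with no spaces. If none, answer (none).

Answer: A506Y,D563G,D798G,T734Y,Y992K

Derivation:
At Theta: gained [] -> total []
At Epsilon: gained ['A506Y', 'T734Y', 'D563G'] -> total ['A506Y', 'D563G', 'T734Y']
At Delta: gained ['D798G'] -> total ['A506Y', 'D563G', 'D798G', 'T734Y']
At Mu: gained ['Y992K'] -> total ['A506Y', 'D563G', 'D798G', 'T734Y', 'Y992K']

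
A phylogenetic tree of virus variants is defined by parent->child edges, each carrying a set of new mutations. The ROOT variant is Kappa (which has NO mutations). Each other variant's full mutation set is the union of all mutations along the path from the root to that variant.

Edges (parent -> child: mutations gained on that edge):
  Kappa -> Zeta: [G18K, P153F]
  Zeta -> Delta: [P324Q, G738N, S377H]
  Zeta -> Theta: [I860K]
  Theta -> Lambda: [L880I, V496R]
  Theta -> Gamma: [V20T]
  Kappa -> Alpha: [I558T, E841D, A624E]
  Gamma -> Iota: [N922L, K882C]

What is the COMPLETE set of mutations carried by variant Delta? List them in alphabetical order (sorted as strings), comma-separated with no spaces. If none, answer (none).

At Kappa: gained [] -> total []
At Zeta: gained ['G18K', 'P153F'] -> total ['G18K', 'P153F']
At Delta: gained ['P324Q', 'G738N', 'S377H'] -> total ['G18K', 'G738N', 'P153F', 'P324Q', 'S377H']

Answer: G18K,G738N,P153F,P324Q,S377H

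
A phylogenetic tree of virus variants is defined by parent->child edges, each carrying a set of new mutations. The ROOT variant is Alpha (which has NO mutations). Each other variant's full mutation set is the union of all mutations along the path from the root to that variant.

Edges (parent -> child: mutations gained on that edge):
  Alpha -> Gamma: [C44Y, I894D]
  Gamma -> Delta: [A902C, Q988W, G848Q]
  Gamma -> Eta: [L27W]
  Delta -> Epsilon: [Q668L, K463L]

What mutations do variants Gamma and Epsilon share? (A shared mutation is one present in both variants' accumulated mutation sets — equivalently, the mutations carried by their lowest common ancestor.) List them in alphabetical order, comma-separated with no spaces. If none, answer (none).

Accumulating mutations along path to Gamma:
  At Alpha: gained [] -> total []
  At Gamma: gained ['C44Y', 'I894D'] -> total ['C44Y', 'I894D']
Mutations(Gamma) = ['C44Y', 'I894D']
Accumulating mutations along path to Epsilon:
  At Alpha: gained [] -> total []
  At Gamma: gained ['C44Y', 'I894D'] -> total ['C44Y', 'I894D']
  At Delta: gained ['A902C', 'Q988W', 'G848Q'] -> total ['A902C', 'C44Y', 'G848Q', 'I894D', 'Q988W']
  At Epsilon: gained ['Q668L', 'K463L'] -> total ['A902C', 'C44Y', 'G848Q', 'I894D', 'K463L', 'Q668L', 'Q988W']
Mutations(Epsilon) = ['A902C', 'C44Y', 'G848Q', 'I894D', 'K463L', 'Q668L', 'Q988W']
Intersection: ['C44Y', 'I894D'] ∩ ['A902C', 'C44Y', 'G848Q', 'I894D', 'K463L', 'Q668L', 'Q988W'] = ['C44Y', 'I894D']

Answer: C44Y,I894D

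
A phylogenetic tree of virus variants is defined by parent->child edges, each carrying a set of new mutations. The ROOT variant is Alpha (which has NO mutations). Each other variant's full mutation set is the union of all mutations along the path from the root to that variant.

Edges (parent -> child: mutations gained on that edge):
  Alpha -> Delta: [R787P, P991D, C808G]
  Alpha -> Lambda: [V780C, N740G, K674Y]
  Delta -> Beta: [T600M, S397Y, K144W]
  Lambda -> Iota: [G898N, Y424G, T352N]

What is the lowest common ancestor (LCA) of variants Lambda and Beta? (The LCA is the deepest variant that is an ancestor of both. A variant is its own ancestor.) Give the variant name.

Answer: Alpha

Derivation:
Path from root to Lambda: Alpha -> Lambda
  ancestors of Lambda: {Alpha, Lambda}
Path from root to Beta: Alpha -> Delta -> Beta
  ancestors of Beta: {Alpha, Delta, Beta}
Common ancestors: {Alpha}
Walk up from Beta: Beta (not in ancestors of Lambda), Delta (not in ancestors of Lambda), Alpha (in ancestors of Lambda)
Deepest common ancestor (LCA) = Alpha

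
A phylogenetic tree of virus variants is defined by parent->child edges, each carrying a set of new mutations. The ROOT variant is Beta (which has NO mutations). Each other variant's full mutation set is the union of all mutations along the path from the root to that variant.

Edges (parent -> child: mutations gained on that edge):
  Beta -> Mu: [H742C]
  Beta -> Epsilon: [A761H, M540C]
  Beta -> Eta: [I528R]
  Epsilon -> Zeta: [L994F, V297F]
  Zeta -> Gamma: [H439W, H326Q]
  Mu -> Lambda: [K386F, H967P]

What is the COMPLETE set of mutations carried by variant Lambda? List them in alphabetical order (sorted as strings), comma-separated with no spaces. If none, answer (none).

Answer: H742C,H967P,K386F

Derivation:
At Beta: gained [] -> total []
At Mu: gained ['H742C'] -> total ['H742C']
At Lambda: gained ['K386F', 'H967P'] -> total ['H742C', 'H967P', 'K386F']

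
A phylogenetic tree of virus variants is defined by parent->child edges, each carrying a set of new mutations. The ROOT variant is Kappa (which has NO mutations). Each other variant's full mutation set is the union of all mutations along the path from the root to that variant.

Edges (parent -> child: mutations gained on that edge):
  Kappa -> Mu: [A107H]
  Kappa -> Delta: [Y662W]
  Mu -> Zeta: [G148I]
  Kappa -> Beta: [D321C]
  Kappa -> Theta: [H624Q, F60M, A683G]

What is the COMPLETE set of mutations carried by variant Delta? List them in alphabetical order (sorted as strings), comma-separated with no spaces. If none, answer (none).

Answer: Y662W

Derivation:
At Kappa: gained [] -> total []
At Delta: gained ['Y662W'] -> total ['Y662W']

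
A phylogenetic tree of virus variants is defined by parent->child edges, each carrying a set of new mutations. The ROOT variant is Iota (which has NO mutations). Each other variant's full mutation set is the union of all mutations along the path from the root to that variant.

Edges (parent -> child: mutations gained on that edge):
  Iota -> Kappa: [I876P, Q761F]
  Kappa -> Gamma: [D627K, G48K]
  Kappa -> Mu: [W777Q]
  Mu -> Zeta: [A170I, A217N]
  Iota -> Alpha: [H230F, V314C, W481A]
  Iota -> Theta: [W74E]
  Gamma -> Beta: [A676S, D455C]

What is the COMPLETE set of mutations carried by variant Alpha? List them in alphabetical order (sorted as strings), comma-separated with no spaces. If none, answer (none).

Answer: H230F,V314C,W481A

Derivation:
At Iota: gained [] -> total []
At Alpha: gained ['H230F', 'V314C', 'W481A'] -> total ['H230F', 'V314C', 'W481A']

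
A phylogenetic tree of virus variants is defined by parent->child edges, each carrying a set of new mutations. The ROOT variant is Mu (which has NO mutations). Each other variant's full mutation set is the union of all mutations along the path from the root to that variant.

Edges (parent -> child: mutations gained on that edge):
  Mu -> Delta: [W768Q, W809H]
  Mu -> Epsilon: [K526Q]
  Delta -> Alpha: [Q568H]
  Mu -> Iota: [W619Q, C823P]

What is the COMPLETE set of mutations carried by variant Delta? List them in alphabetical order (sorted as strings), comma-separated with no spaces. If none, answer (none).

Answer: W768Q,W809H

Derivation:
At Mu: gained [] -> total []
At Delta: gained ['W768Q', 'W809H'] -> total ['W768Q', 'W809H']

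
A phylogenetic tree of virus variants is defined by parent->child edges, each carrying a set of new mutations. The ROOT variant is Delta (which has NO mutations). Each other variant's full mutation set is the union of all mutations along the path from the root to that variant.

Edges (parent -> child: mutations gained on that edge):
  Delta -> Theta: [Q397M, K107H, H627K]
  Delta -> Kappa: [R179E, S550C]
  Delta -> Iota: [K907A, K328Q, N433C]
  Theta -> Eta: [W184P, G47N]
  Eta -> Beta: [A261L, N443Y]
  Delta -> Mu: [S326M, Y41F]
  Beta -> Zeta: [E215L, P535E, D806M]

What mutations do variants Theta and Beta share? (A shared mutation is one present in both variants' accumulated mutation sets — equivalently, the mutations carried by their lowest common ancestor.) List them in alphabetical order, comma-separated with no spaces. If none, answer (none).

Accumulating mutations along path to Theta:
  At Delta: gained [] -> total []
  At Theta: gained ['Q397M', 'K107H', 'H627K'] -> total ['H627K', 'K107H', 'Q397M']
Mutations(Theta) = ['H627K', 'K107H', 'Q397M']
Accumulating mutations along path to Beta:
  At Delta: gained [] -> total []
  At Theta: gained ['Q397M', 'K107H', 'H627K'] -> total ['H627K', 'K107H', 'Q397M']
  At Eta: gained ['W184P', 'G47N'] -> total ['G47N', 'H627K', 'K107H', 'Q397M', 'W184P']
  At Beta: gained ['A261L', 'N443Y'] -> total ['A261L', 'G47N', 'H627K', 'K107H', 'N443Y', 'Q397M', 'W184P']
Mutations(Beta) = ['A261L', 'G47N', 'H627K', 'K107H', 'N443Y', 'Q397M', 'W184P']
Intersection: ['H627K', 'K107H', 'Q397M'] ∩ ['A261L', 'G47N', 'H627K', 'K107H', 'N443Y', 'Q397M', 'W184P'] = ['H627K', 'K107H', 'Q397M']

Answer: H627K,K107H,Q397M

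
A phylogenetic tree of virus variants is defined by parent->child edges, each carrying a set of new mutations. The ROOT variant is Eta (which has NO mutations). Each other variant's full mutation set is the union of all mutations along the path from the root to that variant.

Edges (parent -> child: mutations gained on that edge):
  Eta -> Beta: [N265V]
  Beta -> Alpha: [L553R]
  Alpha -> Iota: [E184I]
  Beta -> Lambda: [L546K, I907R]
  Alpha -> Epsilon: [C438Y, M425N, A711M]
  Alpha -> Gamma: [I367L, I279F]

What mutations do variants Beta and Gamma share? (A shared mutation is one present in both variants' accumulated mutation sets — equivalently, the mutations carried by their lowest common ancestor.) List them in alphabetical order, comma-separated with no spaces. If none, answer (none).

Answer: N265V

Derivation:
Accumulating mutations along path to Beta:
  At Eta: gained [] -> total []
  At Beta: gained ['N265V'] -> total ['N265V']
Mutations(Beta) = ['N265V']
Accumulating mutations along path to Gamma:
  At Eta: gained [] -> total []
  At Beta: gained ['N265V'] -> total ['N265V']
  At Alpha: gained ['L553R'] -> total ['L553R', 'N265V']
  At Gamma: gained ['I367L', 'I279F'] -> total ['I279F', 'I367L', 'L553R', 'N265V']
Mutations(Gamma) = ['I279F', 'I367L', 'L553R', 'N265V']
Intersection: ['N265V'] ∩ ['I279F', 'I367L', 'L553R', 'N265V'] = ['N265V']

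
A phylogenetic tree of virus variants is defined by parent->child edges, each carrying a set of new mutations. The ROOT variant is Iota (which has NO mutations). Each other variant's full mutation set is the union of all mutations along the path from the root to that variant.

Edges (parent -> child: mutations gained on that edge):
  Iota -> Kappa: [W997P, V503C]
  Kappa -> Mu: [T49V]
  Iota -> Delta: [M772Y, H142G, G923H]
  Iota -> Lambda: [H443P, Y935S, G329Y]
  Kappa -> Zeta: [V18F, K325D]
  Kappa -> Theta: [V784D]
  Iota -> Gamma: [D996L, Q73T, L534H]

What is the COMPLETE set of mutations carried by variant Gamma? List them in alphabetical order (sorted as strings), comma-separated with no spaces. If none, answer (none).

Answer: D996L,L534H,Q73T

Derivation:
At Iota: gained [] -> total []
At Gamma: gained ['D996L', 'Q73T', 'L534H'] -> total ['D996L', 'L534H', 'Q73T']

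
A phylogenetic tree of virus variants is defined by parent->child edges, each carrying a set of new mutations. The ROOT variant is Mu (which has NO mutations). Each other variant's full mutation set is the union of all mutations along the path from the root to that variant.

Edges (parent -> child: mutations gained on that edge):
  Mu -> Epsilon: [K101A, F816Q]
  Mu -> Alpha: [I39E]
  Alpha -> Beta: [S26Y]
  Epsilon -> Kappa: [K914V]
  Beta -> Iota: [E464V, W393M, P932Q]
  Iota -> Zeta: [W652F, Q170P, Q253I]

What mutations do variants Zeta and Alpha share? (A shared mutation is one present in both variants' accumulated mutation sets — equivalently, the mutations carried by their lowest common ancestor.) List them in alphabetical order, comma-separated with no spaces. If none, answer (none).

Accumulating mutations along path to Zeta:
  At Mu: gained [] -> total []
  At Alpha: gained ['I39E'] -> total ['I39E']
  At Beta: gained ['S26Y'] -> total ['I39E', 'S26Y']
  At Iota: gained ['E464V', 'W393M', 'P932Q'] -> total ['E464V', 'I39E', 'P932Q', 'S26Y', 'W393M']
  At Zeta: gained ['W652F', 'Q170P', 'Q253I'] -> total ['E464V', 'I39E', 'P932Q', 'Q170P', 'Q253I', 'S26Y', 'W393M', 'W652F']
Mutations(Zeta) = ['E464V', 'I39E', 'P932Q', 'Q170P', 'Q253I', 'S26Y', 'W393M', 'W652F']
Accumulating mutations along path to Alpha:
  At Mu: gained [] -> total []
  At Alpha: gained ['I39E'] -> total ['I39E']
Mutations(Alpha) = ['I39E']
Intersection: ['E464V', 'I39E', 'P932Q', 'Q170P', 'Q253I', 'S26Y', 'W393M', 'W652F'] ∩ ['I39E'] = ['I39E']

Answer: I39E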